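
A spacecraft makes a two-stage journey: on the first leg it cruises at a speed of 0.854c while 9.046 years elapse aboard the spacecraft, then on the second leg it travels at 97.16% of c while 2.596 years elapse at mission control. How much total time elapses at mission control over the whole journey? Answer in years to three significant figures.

Δt = 20.0 years

Leg 1: γ = 1/√(1 − 0.854²) = 1/√0.2707 = 1.922; Δt_1 = 1.922 × 9.046 = 17.39 years.
Leg 2: 2.596 years is already measured at mission control.
Total: 17.39 + 2.596 years.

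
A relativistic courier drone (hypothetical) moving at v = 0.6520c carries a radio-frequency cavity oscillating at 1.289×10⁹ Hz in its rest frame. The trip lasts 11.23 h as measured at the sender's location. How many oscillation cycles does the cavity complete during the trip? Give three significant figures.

N = 3.95×10¹³

γ = 1/√(1 − 0.6520²) = 1/√0.5749 = 1.319
The oscillator's own cycle count is N = f × τ where τ is the proper time aboard the drone. τ = Δt/γ = 11.23/1.319 = 8.515 h = 3.065×10⁴ s.
N = 1.289×10⁹ × 3.065×10⁴ = 3.951×10¹³.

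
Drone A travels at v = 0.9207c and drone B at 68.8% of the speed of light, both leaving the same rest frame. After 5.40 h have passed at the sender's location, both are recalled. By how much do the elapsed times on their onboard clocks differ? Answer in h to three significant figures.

|τ_A − τ_B| = 1.81 h

A: γ = 1/√(1 − 0.9207²) = 1/√0.1523 = 2.562; τ_A = 5.40/2.562 = 2.107 h.
B: β = 0.688; γ = 1/√(1 − 0.688²) = 1/√0.5267 = 1.378; τ_B = 5.40/1.378 = 3.919 h.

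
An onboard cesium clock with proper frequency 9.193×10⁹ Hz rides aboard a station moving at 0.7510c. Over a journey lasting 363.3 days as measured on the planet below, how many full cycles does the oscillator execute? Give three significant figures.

N = 1.91×10¹⁷

γ = 1/√(1 − 0.7510²) = 1/√0.4360 = 1.514
The oscillator's own cycle count is N = f × τ where τ is the proper time aboard the station. τ = Δt/γ = 363.3/1.514 = 239.9 days = 2.073×10⁷ s.
N = 9.193×10⁹ × 2.073×10⁷ = 1.905×10¹⁷.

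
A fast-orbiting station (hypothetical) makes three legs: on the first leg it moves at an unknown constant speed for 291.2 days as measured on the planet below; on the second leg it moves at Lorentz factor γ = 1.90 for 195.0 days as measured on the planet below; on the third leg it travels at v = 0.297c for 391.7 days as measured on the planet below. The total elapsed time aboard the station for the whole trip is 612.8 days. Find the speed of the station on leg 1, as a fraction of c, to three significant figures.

Leg 1: speed unknown; τ_1 = 291.2/γ_1.
Leg 2: γ = 1.90; τ_2 = 195.0/1.900 = 102.6 days.
Leg 3: γ = 1/√(1 − 0.297²) = 1/√0.9118 = 1.047; τ_3 = 391.7/1.047 = 374.0 days.
Total proper time: τ_1 + 102.6 + 374.0 = 612.8, so τ_1 = 612.8 − 476.7 = 136.1 days.
γ_1 = 291.2/136.1 = 2.139; β = √(1 − 1/γ²) = √0.7814.

β = 0.884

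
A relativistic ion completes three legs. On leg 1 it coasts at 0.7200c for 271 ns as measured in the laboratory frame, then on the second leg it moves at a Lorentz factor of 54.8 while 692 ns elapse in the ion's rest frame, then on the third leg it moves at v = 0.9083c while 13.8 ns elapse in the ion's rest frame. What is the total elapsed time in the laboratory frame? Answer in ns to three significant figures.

Δt = 3.82×10⁴ ns

Leg 1: 271 ns is already measured in the laboratory frame.
Leg 2: γ = 54.8; Δt_2 = 54.80 × 692 = 3.792×10⁴ ns.
Leg 3: γ = 1/√(1 − 0.9083²) = 1/√0.1750 = 2.391; Δt_3 = 2.391 × 13.8 = 32.99 ns.
Total: 271.0 + 3.792×10⁴ + 32.99 ns.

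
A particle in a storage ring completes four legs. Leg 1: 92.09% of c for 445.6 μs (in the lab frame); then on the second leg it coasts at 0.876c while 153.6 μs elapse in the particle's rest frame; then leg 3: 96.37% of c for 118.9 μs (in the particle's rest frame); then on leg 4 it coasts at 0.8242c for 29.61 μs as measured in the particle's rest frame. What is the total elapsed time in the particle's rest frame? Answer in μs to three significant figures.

τ = 476 μs

Leg 1: β = 0.9209; γ = 1/√(1 − 0.9209²) = 1/√0.1519 = 2.565; τ_1 = 445.6/2.565 = 173.7 μs.
Leg 2: 153.6 μs is already measured in the particle's rest frame.
Leg 3: 118.9 μs is already measured in the particle's rest frame.
Leg 4: 29.61 μs is already measured in the particle's rest frame.
Total: 173.7 + 153.6 + 118.9 + 29.61 μs.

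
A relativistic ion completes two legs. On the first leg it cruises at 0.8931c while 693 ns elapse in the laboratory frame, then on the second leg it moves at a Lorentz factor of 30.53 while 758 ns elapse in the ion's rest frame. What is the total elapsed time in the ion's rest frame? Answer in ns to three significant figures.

τ = 1070 ns

Leg 1: γ = 1/√(1 − 0.8931²) = 1/√0.2024 = 2.223; τ_1 = 693/2.223 = 311.8 ns.
Leg 2: 758 ns is already measured in the ion's rest frame.
Total: 311.8 + 758.0 ns.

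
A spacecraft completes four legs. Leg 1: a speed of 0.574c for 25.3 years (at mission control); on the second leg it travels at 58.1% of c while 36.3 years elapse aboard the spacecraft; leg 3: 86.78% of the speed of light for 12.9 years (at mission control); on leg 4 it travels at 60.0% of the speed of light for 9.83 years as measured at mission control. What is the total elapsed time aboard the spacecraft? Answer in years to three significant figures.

Leg 1: γ = 1/√(1 − 0.574²) = 1/√0.6705 = 1.221; τ_1 = 25.3/1.221 = 20.72 years.
Leg 2: 36.3 years is already measured aboard the spacecraft.
Leg 3: β = 0.8678; γ = 1/√(1 − 0.8678²) = 1/√0.2469 = 2.012; τ_3 = 12.9/2.012 = 6.410 years.
Leg 4: β = 0.600; γ = 1/√(1 − 0.600²) = 1/√0.6400 = 1.250; τ_4 = 9.83/1.250 = 7.864 years.
Total: 20.72 + 36.30 + 6.410 + 7.864 years.

τ = 71.3 years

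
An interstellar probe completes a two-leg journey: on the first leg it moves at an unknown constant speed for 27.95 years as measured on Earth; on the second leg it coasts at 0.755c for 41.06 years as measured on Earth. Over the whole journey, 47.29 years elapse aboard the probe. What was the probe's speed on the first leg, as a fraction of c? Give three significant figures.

Leg 1: speed unknown; τ_1 = 27.95/γ_1.
Leg 2: γ = 1/√(1 − 0.755²) = 1/√0.4300 = 1.525; τ_2 = 41.06/1.525 = 26.92 years.
Total proper time: τ_1 + 26.92 = 47.29, so τ_1 = 47.29 − 26.92 = 20.37 years.
γ_1 = 27.95/20.37 = 1.372; β = √(1 − 1/γ²) = √0.4691.

β = 0.685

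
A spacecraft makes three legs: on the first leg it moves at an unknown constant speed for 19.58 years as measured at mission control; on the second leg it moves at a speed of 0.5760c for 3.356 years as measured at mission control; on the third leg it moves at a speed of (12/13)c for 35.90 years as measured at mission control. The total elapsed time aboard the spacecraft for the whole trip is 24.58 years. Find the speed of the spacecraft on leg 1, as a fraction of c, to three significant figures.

Leg 1: speed unknown; τ_1 = 19.58/γ_1.
Leg 2: γ = 1/√(1 − 0.5760²) = 1/√0.6682 = 1.223; τ_2 = 3.356/1.223 = 2.743 years.
Leg 3: γ = 1/√(1 − (12/13)²) = 13/5 = 2.600; τ_3 = 35.90/2.600 = 13.81 years.
Total proper time: τ_1 + 2.743 + 13.81 = 24.58, so τ_1 = 24.58 − 16.55 = 8.029 years.
γ_1 = 19.58/8.029 = 2.439; β = √(1 − 1/γ²) = √0.8319.

β = 0.912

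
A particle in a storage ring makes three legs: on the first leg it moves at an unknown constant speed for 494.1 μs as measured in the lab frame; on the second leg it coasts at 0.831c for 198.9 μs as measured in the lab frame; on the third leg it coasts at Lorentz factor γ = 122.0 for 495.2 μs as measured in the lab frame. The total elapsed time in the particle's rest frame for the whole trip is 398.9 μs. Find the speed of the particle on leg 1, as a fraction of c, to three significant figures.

Leg 1: speed unknown; τ_1 = 494.1/γ_1.
Leg 2: γ = 1/√(1 − 0.831²) = 1/√0.3094 = 1.798; τ_2 = 198.9/1.798 = 110.6 μs.
Leg 3: γ = 122.0; τ_3 = 495.2/122.0 = 4.059 μs.
Total proper time: τ_1 + 110.6 + 4.059 = 398.9, so τ_1 = 398.9 − 114.7 = 284.2 μs.
γ_1 = 494.1/284.2 = 1.739; β = √(1 − 1/γ²) = √0.6692.

β = 0.818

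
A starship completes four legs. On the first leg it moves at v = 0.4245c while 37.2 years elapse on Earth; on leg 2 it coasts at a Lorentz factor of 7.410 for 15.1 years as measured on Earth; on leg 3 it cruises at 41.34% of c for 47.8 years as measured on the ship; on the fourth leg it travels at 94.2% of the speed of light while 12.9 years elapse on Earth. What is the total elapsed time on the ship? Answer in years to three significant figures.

Leg 1: γ = 1/√(1 − 0.4245²) = 1/√0.8198 = 1.104; τ_1 = 37.2/1.104 = 33.68 years.
Leg 2: γ = 7.410; τ_2 = 15.1/7.410 = 2.038 years.
Leg 3: 47.8 years is already measured on the ship.
Leg 4: β = 0.942; γ = 1/√(1 − 0.942²) = 1/√0.1126 = 2.980; τ_4 = 12.9/2.980 = 4.329 years.
Total: 33.68 + 2.038 + 47.80 + 4.329 years.

τ = 87.8 years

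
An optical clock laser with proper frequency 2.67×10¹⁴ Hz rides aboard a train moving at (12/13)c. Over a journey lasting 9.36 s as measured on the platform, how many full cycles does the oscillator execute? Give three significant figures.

γ = 1/√(1 − (12/13)²) = 13/5 = 2.600
The oscillator's own cycle count is N = f × τ where τ is the proper time on the train. τ = Δt/γ = 9.36/2.600 = 3.600 s = 3.600×10⁰ s.
N = 2.67×10¹⁴ × 3.600×10⁰ = 9.612×10¹⁴.

N = 9.61×10¹⁴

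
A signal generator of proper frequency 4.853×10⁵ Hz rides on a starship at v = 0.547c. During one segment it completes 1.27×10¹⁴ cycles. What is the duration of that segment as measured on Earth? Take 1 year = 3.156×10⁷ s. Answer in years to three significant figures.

Δt = 9.91 years

γ = 1/√(1 − 0.547²) = 1/√0.7008 = 1.195
Proper time for N cycles: τ = N/f = 1.27×10¹⁴/(4.853×10⁵) = 2.617×10⁸ s = 8.292 years.
Lab-frame duration Δt = γτ = 1.195 × 8.292 = 9.905 years.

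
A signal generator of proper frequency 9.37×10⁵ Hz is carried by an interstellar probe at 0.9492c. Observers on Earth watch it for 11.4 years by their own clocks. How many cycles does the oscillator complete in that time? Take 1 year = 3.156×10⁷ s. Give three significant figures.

γ = 1/√(1 − 0.9492²) = 1/√0.09902 = 3.178
During 11.4 years of lab time, the oscillator's proper time advances by τ = Δt/γ = 11.4/3.178 = 3.587 years = 1.132×10⁸ s.
N = f × τ = 9.37×10⁵ × 1.132×10⁸ = 1.061×10¹⁴.

N = 1.06×10¹⁴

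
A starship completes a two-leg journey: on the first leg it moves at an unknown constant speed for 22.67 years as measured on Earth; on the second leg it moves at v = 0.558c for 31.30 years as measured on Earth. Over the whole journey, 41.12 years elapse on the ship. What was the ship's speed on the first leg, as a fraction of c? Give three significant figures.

β = 0.744

Leg 1: speed unknown; τ_1 = 22.67/γ_1.
Leg 2: γ = 1/√(1 − 0.558²) = 1/√0.6886 = 1.205; τ_2 = 31.30/1.205 = 25.97 years.
Total proper time: τ_1 + 25.97 = 41.12, so τ_1 = 41.12 − 25.97 = 15.15 years.
γ_1 = 22.67/15.15 = 1.497; β = √(1 − 1/γ²) = √0.5536.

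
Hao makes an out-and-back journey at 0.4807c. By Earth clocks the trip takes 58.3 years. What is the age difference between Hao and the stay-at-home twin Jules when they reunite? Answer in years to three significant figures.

γ = 1/√(1 − 0.4807²) = 1/√0.7689 = 1.140
Hao's elapsed proper time: τ = 58.3/1.140 = 51.12 years.
Age gap = Δt − τ = 58.3 − 51.12 years.

Δt − τ = 7.18 years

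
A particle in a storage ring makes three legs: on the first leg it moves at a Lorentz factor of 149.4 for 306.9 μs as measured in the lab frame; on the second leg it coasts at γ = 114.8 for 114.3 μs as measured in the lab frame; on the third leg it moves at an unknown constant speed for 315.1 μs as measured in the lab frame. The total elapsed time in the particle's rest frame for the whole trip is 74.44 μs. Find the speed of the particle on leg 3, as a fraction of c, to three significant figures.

β = 0.974

Leg 1: γ = 149.4; τ_1 = 306.9/149.4 = 2.054 μs.
Leg 2: γ = 114.8; τ_2 = 114.3/114.8 = 0.9956 μs.
Leg 3: speed unknown; τ_3 = 315.1/γ_3.
Total proper time: 2.054 + 0.9956 + τ_3 = 74.44, so τ_3 = 74.44 − 3.050 = 71.39 μs.
γ_3 = 315.1/71.39 = 4.414; β = √(1 − 1/γ²) = √0.9487.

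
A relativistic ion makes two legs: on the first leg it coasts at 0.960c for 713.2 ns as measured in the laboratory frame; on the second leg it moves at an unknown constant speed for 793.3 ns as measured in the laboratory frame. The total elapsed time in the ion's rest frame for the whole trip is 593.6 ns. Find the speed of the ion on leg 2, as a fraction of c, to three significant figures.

β = 0.868

Leg 1: γ = 1/√(1 − 0.960²) = 25/7 ≈ 3.571; τ_1 = 713.2/3.571 = 199.7 ns.
Leg 2: speed unknown; τ_2 = 793.3/γ_2.
Total proper time: 199.7 + τ_2 = 593.6, so τ_2 = 593.6 − 199.7 = 393.9 ns.
γ_2 = 793.3/393.9 = 2.014; β = √(1 − 1/γ²) = √0.7534.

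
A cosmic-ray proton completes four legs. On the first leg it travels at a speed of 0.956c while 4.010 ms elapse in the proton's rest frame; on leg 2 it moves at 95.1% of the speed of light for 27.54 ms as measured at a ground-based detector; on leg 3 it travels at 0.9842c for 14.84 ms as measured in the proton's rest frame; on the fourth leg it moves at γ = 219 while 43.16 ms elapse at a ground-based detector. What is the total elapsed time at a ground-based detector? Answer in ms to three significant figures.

Δt = 168 ms

Leg 1: γ = 1/√(1 − 0.956²) = 1/√0.08606 = 3.409; Δt_1 = 3.409 × 4.010 = 13.67 ms.
Leg 2: 27.54 ms is already measured at a ground-based detector.
Leg 3: γ = 1/√(1 − 0.9842²) = 1/√0.03135 = 5.648; Δt_3 = 5.648 × 14.84 = 83.81 ms.
Leg 4: 43.16 ms is already measured at a ground-based detector.
Total: 13.67 + 27.54 + 83.81 + 43.16 ms.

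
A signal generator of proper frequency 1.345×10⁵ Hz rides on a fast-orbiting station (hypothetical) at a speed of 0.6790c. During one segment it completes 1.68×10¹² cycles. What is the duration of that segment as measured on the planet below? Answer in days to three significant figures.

γ = 1/√(1 − 0.6790²) = 1/√0.5390 = 1.362
Proper time for N cycles: τ = N/f = 1.68×10¹²/(1.345×10⁵) = 1.249×10⁷ s = 144.6 days.
Lab-frame duration Δt = γτ = 1.362 × 144.6 = 196.9 days.

Δt = 197 days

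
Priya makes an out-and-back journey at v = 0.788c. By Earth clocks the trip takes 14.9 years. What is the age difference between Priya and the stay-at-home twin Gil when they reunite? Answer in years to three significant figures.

γ = 1/√(1 − 0.788²) = 1/√0.3791 = 1.624
Priya's elapsed proper time: τ = 14.9/1.624 = 9.174 years.
Age gap = Δt − τ = 14.9 − 9.174 years.

Δt − τ = 5.73 years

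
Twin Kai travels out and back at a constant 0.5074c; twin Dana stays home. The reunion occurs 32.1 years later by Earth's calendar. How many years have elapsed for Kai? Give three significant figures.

γ = 1/√(1 − 0.5074²) = 1/√0.7425 = 1.160
Kai's clock measures proper time along the trip: τ = Δt/γ = 32.1/1.160 years.

τ = 27.7 years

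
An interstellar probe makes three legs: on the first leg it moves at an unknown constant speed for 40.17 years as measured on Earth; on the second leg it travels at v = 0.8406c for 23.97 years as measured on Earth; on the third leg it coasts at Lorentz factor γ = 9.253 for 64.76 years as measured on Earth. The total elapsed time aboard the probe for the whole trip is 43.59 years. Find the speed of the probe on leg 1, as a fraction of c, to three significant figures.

β = 0.809

Leg 1: speed unknown; τ_1 = 40.17/γ_1.
Leg 2: γ = 1/√(1 − 0.8406²) = 1/√0.2934 = 1.846; τ_2 = 23.97/1.846 = 12.98 years.
Leg 3: γ = 9.253; τ_3 = 64.76/9.253 = 6.999 years.
Total proper time: τ_1 + 12.98 + 6.999 = 43.59, so τ_1 = 43.59 − 19.98 = 23.61 years.
γ_1 = 40.17/23.61 = 1.702; β = √(1 − 1/γ²) = √0.6546.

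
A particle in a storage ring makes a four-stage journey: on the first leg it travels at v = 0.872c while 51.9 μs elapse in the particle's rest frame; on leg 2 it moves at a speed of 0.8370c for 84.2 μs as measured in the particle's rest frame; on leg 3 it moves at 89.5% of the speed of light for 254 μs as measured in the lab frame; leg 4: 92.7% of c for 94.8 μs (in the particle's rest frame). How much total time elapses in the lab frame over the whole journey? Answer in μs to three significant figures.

Leg 1: γ = 1/√(1 − 0.872²) = 1/√0.2396 = 2.043; Δt_1 = 2.043 × 51.9 = 106.0 μs.
Leg 2: γ = 1/√(1 − 0.8370²) = 1/√0.2994 = 1.827; Δt_2 = 1.827 × 84.2 = 153.9 μs.
Leg 3: 254 μs is already measured in the lab frame.
Leg 4: β = 0.927; γ = 1/√(1 − 0.927²) = 1/√0.1407 = 2.666; Δt_4 = 2.666 × 94.8 = 252.8 μs.
Total: 106.0 + 153.9 + 254.0 + 252.8 μs.

Δt = 767 μs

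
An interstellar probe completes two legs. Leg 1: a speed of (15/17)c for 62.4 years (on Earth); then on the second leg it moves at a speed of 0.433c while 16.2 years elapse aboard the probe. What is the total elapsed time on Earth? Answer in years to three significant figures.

Leg 1: 62.4 years is already measured on Earth.
Leg 2: γ = 1/√(1 − 0.433²) = 1/√0.8125 = 1.109; Δt_2 = 1.109 × 16.2 = 17.97 years.
Total: 62.40 + 17.97 years.

Δt = 80.4 years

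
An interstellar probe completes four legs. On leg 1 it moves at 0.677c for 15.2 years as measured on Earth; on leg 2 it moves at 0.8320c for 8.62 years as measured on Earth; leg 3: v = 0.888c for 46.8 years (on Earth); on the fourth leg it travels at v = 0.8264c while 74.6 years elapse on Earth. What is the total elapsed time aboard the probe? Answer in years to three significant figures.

Leg 1: γ = 1/√(1 − 0.677²) = 1/√0.5417 = 1.359; τ_1 = 15.2/1.359 = 11.19 years.
Leg 2: γ = 1/√(1 − 0.8320²) = 1/√0.3078 = 1.803; τ_2 = 8.62/1.803 = 4.782 years.
Leg 3: γ = 1/√(1 − 0.888²) = 1/√0.2115 = 2.175; τ_3 = 46.8/2.175 = 21.52 years.
Leg 4: γ = 1/√(1 − 0.8264²) = 1/√0.3171 = 1.776; τ_4 = 74.6/1.776 = 42.01 years.
Total: 11.19 + 4.782 + 21.52 + 42.01 years.

τ = 79.5 years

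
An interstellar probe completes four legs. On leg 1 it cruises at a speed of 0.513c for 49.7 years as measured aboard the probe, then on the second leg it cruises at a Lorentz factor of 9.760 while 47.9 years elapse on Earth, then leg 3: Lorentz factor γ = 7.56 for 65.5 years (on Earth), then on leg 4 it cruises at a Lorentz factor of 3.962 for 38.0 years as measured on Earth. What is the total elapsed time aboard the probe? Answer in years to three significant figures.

τ = 72.9 years

Leg 1: 49.7 years is already measured aboard the probe.
Leg 2: γ = 9.760; τ_2 = 47.9/9.760 = 4.908 years.
Leg 3: γ = 7.56; τ_3 = 65.5/7.560 = 8.664 years.
Leg 4: γ = 3.962; τ_4 = 38.0/3.962 = 9.591 years.
Total: 49.70 + 4.908 + 8.664 + 9.591 years.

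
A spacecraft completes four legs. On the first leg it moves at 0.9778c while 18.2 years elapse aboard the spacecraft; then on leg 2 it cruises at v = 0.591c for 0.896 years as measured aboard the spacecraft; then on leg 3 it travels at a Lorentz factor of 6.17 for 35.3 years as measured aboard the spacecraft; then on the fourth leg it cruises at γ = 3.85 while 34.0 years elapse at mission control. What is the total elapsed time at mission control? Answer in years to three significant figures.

Δt = 340 years

Leg 1: γ = 1/√(1 − 0.9778²) = 1/√0.04391 = 4.772; Δt_1 = 4.772 × 18.2 = 86.86 years.
Leg 2: γ = 1/√(1 − 0.591²) = 1/√0.6507 = 1.240; Δt_2 = 1.240 × 0.896 = 1.111 years.
Leg 3: γ = 6.17; Δt_3 = 6.170 × 35.3 = 217.8 years.
Leg 4: 34.0 years is already measured at mission control.
Total: 86.86 + 1.111 + 217.8 + 34.00 years.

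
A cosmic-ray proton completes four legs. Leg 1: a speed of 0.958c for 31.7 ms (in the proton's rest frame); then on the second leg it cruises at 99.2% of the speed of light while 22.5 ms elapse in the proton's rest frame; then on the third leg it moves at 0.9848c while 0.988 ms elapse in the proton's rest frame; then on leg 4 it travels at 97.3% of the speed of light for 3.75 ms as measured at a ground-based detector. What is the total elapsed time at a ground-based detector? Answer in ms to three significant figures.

Δt = 298 ms

Leg 1: γ = 1/√(1 − 0.958²) = 1/√0.08224 = 3.487; Δt_1 = 3.487 × 31.7 = 110.5 ms.
Leg 2: β = 0.992; γ = 1/√(1 − 0.992²) = 1/√0.01594 = 7.922; Δt_2 = 7.922 × 22.5 = 178.2 ms.
Leg 3: γ = 1/√(1 − 0.9848²) = 1/√0.03017 = 5.757; Δt_3 = 5.757 × 0.988 = 5.688 ms.
Leg 4: 3.75 ms is already measured at a ground-based detector.
Total: 110.5 + 178.2 + 5.688 + 3.750 ms.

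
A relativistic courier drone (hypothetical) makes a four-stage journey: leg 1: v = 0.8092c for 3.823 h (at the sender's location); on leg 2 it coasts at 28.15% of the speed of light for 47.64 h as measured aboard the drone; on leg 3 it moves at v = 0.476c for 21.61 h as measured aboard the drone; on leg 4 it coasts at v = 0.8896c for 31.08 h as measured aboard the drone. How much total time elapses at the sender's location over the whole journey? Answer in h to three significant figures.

Δt = 146 h

Leg 1: 3.823 h is already measured at the sender's location.
Leg 2: β = 0.2815; γ = 1/√(1 − 0.2815²) = 1/√0.9208 = 1.042; Δt_2 = 1.042 × 47.64 = 49.65 h.
Leg 3: γ = 1/√(1 − 0.476²) = 1/√0.7734 = 1.137; Δt_3 = 1.137 × 21.61 = 24.57 h.
Leg 4: γ = 1/√(1 − 0.8896²) = 1/√0.2086 = 2.189; Δt_4 = 2.189 × 31.08 = 68.05 h.
Total: 3.823 + 49.65 + 24.57 + 68.05 h.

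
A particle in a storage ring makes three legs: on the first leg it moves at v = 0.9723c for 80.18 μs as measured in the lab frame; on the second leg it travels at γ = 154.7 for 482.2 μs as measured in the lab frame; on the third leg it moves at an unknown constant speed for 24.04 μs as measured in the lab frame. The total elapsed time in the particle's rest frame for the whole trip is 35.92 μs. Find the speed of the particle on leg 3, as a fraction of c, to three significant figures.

β = 0.811

Leg 1: γ = 1/√(1 − 0.9723²) = 1/√0.05463 = 4.278; τ_1 = 80.18/4.278 = 18.74 μs.
Leg 2: γ = 154.7; τ_2 = 482.2/154.7 = 3.117 μs.
Leg 3: speed unknown; τ_3 = 24.04/γ_3.
Total proper time: 18.74 + 3.117 + τ_3 = 35.92, so τ_3 = 35.92 − 21.86 = 14.06 μs.
γ_3 = 24.04/14.06 = 1.710; β = √(1 − 1/γ²) = √0.6578.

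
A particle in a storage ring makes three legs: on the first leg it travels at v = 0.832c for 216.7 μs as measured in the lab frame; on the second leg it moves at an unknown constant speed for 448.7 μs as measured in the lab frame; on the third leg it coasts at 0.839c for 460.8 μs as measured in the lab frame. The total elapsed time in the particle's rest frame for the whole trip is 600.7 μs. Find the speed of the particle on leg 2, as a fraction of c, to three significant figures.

β = 0.859

Leg 1: γ = 1/√(1 − 0.832²) = 1/√0.3078 = 1.803; τ_1 = 216.7/1.803 = 120.2 μs.
Leg 2: speed unknown; τ_2 = 448.7/γ_2.
Leg 3: γ = 1/√(1 − 0.839²) = 1/√0.2961 = 1.838; τ_3 = 460.8/1.838 = 250.7 μs.
Total proper time: 120.2 + τ_2 + 250.7 = 600.7, so τ_2 = 600.7 − 371.0 = 229.7 μs.
γ_2 = 448.7/229.7 = 1.953; β = √(1 − 1/γ²) = √0.7378.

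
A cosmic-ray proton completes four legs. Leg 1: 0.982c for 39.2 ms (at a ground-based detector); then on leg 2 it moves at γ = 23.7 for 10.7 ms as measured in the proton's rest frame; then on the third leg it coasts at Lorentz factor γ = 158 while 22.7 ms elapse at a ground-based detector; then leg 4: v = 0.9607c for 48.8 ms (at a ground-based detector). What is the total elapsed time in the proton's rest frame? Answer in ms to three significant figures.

Leg 1: γ = 1/√(1 − 0.982²) = 1/√0.03568 = 5.294; τ_1 = 39.2/5.294 = 7.404 ms.
Leg 2: 10.7 ms is already measured in the proton's rest frame.
Leg 3: γ = 158; τ_3 = 22.7/158.0 = 0.1437 ms.
Leg 4: γ = 1/√(1 − 0.9607²) = 1/√0.07706 = 3.602; τ_4 = 48.8/3.602 = 13.55 ms.
Total: 7.404 + 10.70 + 0.1437 + 13.55 ms.

τ = 31.8 ms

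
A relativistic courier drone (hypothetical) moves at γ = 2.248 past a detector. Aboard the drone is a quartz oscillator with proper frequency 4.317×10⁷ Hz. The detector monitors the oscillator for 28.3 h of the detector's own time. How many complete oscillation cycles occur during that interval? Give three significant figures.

γ = 2.248
During 28.3 h of lab time, the oscillator's proper time advances by τ = Δt/γ = 28.3/2.248 = 12.59 h = 4.532×10⁴ s.
N = f × τ = 4.317×10⁷ × 4.532×10⁴ = 1.956×10¹².

N = 1.96×10¹²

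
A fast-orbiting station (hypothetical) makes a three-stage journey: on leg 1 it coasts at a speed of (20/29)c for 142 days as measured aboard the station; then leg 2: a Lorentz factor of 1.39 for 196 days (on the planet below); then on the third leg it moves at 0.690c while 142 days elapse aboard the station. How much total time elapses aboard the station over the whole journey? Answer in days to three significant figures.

Leg 1: 142 days is already measured aboard the station.
Leg 2: γ = 1.39; τ_2 = 196/1.390 = 141.0 days.
Leg 3: 142 days is already measured aboard the station.
Total: 142.0 + 141.0 + 142.0 days.

τ = 425 days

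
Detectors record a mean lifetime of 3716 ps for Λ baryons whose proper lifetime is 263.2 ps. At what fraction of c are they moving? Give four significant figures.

γ = Δt/τ₀ = 3716/263.2 = 14.12
β = √(1 − 1/γ²) = √(1 − 0.005017) = √0.9950

v = 0.9975c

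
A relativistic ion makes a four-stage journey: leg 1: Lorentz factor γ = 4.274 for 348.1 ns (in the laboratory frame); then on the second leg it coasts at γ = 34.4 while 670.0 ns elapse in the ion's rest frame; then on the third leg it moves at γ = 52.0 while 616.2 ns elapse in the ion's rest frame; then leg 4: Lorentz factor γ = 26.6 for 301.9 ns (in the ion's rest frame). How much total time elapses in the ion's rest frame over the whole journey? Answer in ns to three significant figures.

Leg 1: γ = 4.274; τ_1 = 348.1/4.274 = 81.45 ns.
Leg 2: 670.0 ns is already measured in the ion's rest frame.
Leg 3: 616.2 ns is already measured in the ion's rest frame.
Leg 4: 301.9 ns is already measured in the ion's rest frame.
Total: 81.45 + 670.0 + 616.2 + 301.9 ns.

τ = 1670 ns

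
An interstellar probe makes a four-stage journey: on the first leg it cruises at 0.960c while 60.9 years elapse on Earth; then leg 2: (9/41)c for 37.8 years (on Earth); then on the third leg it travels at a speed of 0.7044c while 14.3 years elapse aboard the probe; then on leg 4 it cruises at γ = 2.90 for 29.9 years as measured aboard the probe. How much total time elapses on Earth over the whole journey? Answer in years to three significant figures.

Leg 1: 60.9 years is already measured on Earth.
Leg 2: 37.8 years is already measured on Earth.
Leg 3: γ = 1/√(1 − 0.7044²) = 1/√0.5038 = 1.409; Δt_3 = 1.409 × 14.3 = 20.15 years.
Leg 4: γ = 2.90; Δt_4 = 2.900 × 29.9 = 86.71 years.
Total: 60.90 + 37.80 + 20.15 + 86.71 years.

Δt = 206 years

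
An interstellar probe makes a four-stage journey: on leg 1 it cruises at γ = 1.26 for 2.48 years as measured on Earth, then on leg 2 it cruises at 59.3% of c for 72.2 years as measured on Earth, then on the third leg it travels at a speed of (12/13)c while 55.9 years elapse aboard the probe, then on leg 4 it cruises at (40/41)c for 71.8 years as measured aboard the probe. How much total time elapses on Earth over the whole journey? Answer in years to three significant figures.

Leg 1: 2.48 years is already measured on Earth.
Leg 2: 72.2 years is already measured on Earth.
Leg 3: γ = 1/√(1 − (12/13)²) = 13/5 = 2.600; Δt_3 = 2.600 × 55.9 = 145.3 years.
Leg 4: γ = 1/√(1 − (40/41)²) = 41/9 ≈ 4.556; Δt_4 = 4.556 × 71.8 = 327.1 years.
Total: 2.480 + 72.20 + 145.3 + 327.1 years.

Δt = 547 years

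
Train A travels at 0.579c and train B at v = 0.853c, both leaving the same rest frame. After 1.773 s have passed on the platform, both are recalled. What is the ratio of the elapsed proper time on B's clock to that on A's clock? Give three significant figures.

τ_B/τ_A = 0.640

A: γ = 1/√(1 − 0.579²) = 1/√0.6648 = 1.227. B: γ = 1/√(1 − 0.853²) = 1/√0.2724 = 1.916.
τ_A/τ_B = γ_B/γ_A = 1.916/1.227 = 1.562, so τ_B/τ_A = 0.6401.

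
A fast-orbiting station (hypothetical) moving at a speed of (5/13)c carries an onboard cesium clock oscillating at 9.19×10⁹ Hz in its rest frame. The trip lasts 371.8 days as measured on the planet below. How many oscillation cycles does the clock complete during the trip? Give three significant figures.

γ = 1/√(1 − (5/13)²) = 13/12 ≈ 1.083
The oscillator's own cycle count is N = f × τ where τ is the proper time aboard the station. τ = Δt/γ = 371.8/1.083 = 343.2 days = 2.965×10⁷ s.
N = 9.19×10⁹ × 2.965×10⁷ = 2.725×10¹⁷.

N = 2.73×10¹⁷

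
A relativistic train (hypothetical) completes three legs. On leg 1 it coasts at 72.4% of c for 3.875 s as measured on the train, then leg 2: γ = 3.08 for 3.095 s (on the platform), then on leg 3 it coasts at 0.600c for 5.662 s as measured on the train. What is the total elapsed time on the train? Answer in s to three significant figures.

τ = 10.5 s

Leg 1: 3.875 s is already measured on the train.
Leg 2: γ = 3.08; τ_2 = 3.095/3.080 = 1.005 s.
Leg 3: 5.662 s is already measured on the train.
Total: 3.875 + 1.005 + 5.662 s.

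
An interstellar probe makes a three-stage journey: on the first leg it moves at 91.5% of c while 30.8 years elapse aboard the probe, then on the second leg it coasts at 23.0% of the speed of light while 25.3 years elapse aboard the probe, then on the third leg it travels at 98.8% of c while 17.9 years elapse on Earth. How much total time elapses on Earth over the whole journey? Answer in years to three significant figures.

Leg 1: β = 0.915; γ = 1/√(1 − 0.915²) = 1/√0.1628 = 2.479; Δt_1 = 2.479 × 30.8 = 76.34 years.
Leg 2: β = 0.230; γ = 1/√(1 − 0.230²) = 1/√0.9471 = 1.028; Δt_2 = 1.028 × 25.3 = 26.00 years.
Leg 3: 17.9 years is already measured on Earth.
Total: 76.34 + 26.00 + 17.90 years.

Δt = 120 years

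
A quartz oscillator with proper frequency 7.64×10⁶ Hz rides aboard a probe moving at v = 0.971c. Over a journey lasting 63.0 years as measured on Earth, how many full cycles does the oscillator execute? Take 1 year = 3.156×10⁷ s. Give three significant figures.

N = 3.63×10¹⁵

γ = 1/√(1 − 0.971²) = 1/√0.05716 = 4.183
The oscillator's own cycle count is N = f × τ where τ is the proper time aboard the probe. τ = Δt/γ = 63.0/4.183 = 15.06 years = 4.754×10⁸ s.
N = 7.64×10⁶ × 4.754×10⁸ = 3.632×10¹⁵.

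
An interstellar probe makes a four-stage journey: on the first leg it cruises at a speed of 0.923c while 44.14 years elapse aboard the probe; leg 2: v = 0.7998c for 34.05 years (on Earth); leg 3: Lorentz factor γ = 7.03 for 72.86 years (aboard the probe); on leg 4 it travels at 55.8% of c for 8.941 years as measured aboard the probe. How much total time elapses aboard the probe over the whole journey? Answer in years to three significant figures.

Leg 1: 44.14 years is already measured aboard the probe.
Leg 2: γ = 1/√(1 − 0.7998²) = 1/√0.3603 = 1.666; τ_2 = 34.05/1.666 = 20.44 years.
Leg 3: 72.86 years is already measured aboard the probe.
Leg 4: 8.941 years is already measured aboard the probe.
Total: 44.14 + 20.44 + 72.86 + 8.941 years.

τ = 146 years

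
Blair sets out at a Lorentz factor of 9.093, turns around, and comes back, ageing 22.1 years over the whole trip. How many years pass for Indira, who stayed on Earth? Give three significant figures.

γ = 9.093
Earth-frame duration is the dilated interval: Δt = γτ = 9.093 × 22.1 years.

Δt = 201 years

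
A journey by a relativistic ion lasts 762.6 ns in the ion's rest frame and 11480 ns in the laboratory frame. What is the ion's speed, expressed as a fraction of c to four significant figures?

The proper time is measured in the ion's rest frame (both events occur at the ion's location); Δt is measured in the laboratory frame. γ = Δt/τ = 11480/762.6 = 15.05.
β = √(1 − 1/γ²) = √(1 − 0.004413) = √0.9956

β = 0.9978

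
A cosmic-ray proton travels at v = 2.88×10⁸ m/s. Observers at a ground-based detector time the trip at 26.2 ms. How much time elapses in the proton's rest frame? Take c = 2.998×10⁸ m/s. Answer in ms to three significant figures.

β = 2.88×10⁸/2.998×10⁸ = 0.9606; γ = 1/√(1 − 0.9606²) = 3.600
The interval measured at a ground-based detector is the dilated one; the clock in the proton's rest frame measures the proper time τ = Δt/γ = 26.2/3.600 ms.

τ = 7.28 ms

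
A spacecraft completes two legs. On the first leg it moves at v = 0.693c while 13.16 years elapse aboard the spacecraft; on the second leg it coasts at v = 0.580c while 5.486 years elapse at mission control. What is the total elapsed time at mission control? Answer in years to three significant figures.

Leg 1: γ = 1/√(1 − 0.693²) = 1/√0.5198 = 1.387; Δt_1 = 1.387 × 13.16 = 18.25 years.
Leg 2: 5.486 years is already measured at mission control.
Total: 18.25 + 5.486 years.

Δt = 23.7 years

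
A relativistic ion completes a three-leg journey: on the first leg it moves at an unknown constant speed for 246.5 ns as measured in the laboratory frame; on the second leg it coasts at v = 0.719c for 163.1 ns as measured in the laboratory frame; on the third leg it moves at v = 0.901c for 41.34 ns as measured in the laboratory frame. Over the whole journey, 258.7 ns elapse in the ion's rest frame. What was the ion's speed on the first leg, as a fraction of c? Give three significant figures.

Leg 1: speed unknown; τ_1 = 246.5/γ_1.
Leg 2: γ = 1/√(1 − 0.719²) = 1/√0.4830 = 1.439; τ_2 = 163.1/1.439 = 113.4 ns.
Leg 3: γ = 1/√(1 − 0.901²) = 1/√0.1882 = 2.305; τ_3 = 41.34/2.305 = 17.93 ns.
Total proper time: τ_1 + 113.4 + 17.93 = 258.7, so τ_1 = 258.7 − 131.3 = 127.4 ns.
γ_1 = 246.5/127.4 = 1.935; β = √(1 − 1/γ²) = √0.7328.

β = 0.856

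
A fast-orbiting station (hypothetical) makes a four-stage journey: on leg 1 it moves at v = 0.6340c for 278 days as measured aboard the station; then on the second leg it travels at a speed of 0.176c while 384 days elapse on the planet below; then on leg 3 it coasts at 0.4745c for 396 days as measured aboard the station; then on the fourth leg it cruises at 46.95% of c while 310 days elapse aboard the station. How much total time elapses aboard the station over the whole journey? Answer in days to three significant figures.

Leg 1: 278 days is already measured aboard the station.
Leg 2: γ = 1/√(1 − 0.176²) = 1/√0.9690 = 1.016; τ_2 = 384/1.016 = 378.0 days.
Leg 3: 396 days is already measured aboard the station.
Leg 4: 310 days is already measured aboard the station.
Total: 278.0 + 378.0 + 396.0 + 310.0 days.

τ = 1360 days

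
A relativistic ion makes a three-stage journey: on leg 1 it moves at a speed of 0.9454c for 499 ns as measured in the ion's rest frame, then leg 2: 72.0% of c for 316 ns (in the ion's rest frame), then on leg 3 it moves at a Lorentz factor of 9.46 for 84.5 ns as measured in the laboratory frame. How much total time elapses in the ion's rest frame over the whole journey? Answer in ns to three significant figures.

τ = 824 ns

Leg 1: 499 ns is already measured in the ion's rest frame.
Leg 2: 316 ns is already measured in the ion's rest frame.
Leg 3: γ = 9.46; τ_3 = 84.5/9.460 = 8.932 ns.
Total: 499.0 + 316.0 + 8.932 ns.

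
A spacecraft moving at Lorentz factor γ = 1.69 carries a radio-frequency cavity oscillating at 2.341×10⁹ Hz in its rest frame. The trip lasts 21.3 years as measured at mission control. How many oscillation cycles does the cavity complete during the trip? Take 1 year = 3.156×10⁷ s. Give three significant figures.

N = 9.31×10¹⁷

γ = 1.69
The oscillator's own cycle count is N = f × τ where τ is the proper time aboard the spacecraft. τ = Δt/γ = 21.3/1.690 = 12.60 years = 3.978×10⁸ s.
N = 2.341×10⁹ × 3.978×10⁸ = 9.312×10¹⁷.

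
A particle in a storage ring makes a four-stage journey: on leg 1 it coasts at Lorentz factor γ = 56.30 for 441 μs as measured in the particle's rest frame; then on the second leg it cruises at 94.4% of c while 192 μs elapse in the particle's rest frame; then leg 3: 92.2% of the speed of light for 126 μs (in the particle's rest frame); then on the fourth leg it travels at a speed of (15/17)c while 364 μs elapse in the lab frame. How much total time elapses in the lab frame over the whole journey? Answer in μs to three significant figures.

Δt = 2.61×10⁴ μs

Leg 1: γ = 56.30; Δt_1 = 56.30 × 441 = 2.483×10⁴ μs.
Leg 2: β = 0.944; γ = 1/√(1 − 0.944²) = 1/√0.1089 = 3.031; Δt_2 = 3.031 × 192 = 581.9 μs.
Leg 3: β = 0.922; γ = 1/√(1 − 0.922²) = 1/√0.1499 = 2.583; Δt_3 = 2.583 × 126 = 325.4 μs.
Leg 4: 364 μs is already measured in the lab frame.
Total: 2.483×10⁴ + 581.9 + 325.4 + 364.0 μs.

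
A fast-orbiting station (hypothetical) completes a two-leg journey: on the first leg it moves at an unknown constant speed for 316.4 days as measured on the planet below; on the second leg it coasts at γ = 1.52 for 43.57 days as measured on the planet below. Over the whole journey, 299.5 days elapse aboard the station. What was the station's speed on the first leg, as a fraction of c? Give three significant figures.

β = 0.517

Leg 1: speed unknown; τ_1 = 316.4/γ_1.
Leg 2: γ = 1.52; τ_2 = 43.57/1.520 = 28.66 days.
Total proper time: τ_1 + 28.66 = 299.5, so τ_1 = 299.5 − 28.66 = 270.8 days.
γ_1 = 316.4/270.8 = 1.168; β = √(1 − 1/γ²) = √0.2673.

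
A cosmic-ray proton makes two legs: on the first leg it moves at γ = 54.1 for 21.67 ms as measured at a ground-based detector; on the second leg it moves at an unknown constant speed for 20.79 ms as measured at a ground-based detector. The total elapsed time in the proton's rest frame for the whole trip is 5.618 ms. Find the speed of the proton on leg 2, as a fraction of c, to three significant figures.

β = 0.968

Leg 1: γ = 54.1; τ_1 = 21.67/54.10 = 0.4006 ms.
Leg 2: speed unknown; τ_2 = 20.79/γ_2.
Total proper time: 0.4006 + τ_2 = 5.618, so τ_2 = 5.618 − 0.4006 = 5.217 ms.
γ_2 = 20.79/5.217 = 3.985; β = √(1 − 1/γ²) = √0.9370.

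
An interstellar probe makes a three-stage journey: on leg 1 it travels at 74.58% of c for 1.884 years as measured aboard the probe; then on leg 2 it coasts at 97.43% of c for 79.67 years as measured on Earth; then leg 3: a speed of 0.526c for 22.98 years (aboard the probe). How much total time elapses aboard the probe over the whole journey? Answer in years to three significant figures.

Leg 1: 1.884 years is already measured aboard the probe.
Leg 2: β = 0.9743; γ = 1/√(1 − 0.9743²) = 1/√0.05074 = 4.439; τ_2 = 79.67/4.439 = 17.95 years.
Leg 3: 22.98 years is already measured aboard the probe.
Total: 1.884 + 17.95 + 22.98 years.

τ = 42.8 years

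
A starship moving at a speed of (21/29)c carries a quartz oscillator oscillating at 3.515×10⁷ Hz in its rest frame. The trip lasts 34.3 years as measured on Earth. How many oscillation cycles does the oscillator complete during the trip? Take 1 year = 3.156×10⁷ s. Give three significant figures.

γ = 1/√(1 − (21/29)²) = 29/20 = 1.450
The oscillator's own cycle count is N = f × τ where τ is the proper time on the ship. τ = Δt/γ = 34.3/1.450 = 23.66 years = 7.466×10⁸ s.
N = 3.515×10⁷ × 7.466×10⁸ = 2.624×10¹⁶.

N = 2.62×10¹⁶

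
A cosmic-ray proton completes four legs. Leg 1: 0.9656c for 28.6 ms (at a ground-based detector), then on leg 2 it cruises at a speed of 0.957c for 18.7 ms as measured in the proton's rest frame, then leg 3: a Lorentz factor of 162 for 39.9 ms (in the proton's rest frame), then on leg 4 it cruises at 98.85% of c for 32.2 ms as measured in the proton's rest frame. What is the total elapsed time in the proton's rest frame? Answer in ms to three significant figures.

Leg 1: γ = 1/√(1 − 0.9656²) = 1/√0.06762 = 3.846; τ_1 = 28.6/3.846 = 7.437 ms.
Leg 2: 18.7 ms is already measured in the proton's rest frame.
Leg 3: 39.9 ms is already measured in the proton's rest frame.
Leg 4: 32.2 ms is already measured in the proton's rest frame.
Total: 7.437 + 18.70 + 39.90 + 32.20 ms.

τ = 98.2 ms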